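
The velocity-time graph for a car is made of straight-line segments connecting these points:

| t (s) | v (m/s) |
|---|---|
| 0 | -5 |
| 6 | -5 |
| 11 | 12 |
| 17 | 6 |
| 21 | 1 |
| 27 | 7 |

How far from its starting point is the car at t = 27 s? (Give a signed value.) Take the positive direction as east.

79.5 m

Displacement is the signed area under the v-t curve.
0–6 s: -5 × 6 = -30 m
6–11 s: ½(-5 + 12)(5) = 17.5 m
11–17 s: ½(12 + 6)(6) = 54 m
17–21 s: ½(6 + 1)(4) = 14 m
21–27 s: ½(1 + 7)(6) = 24 m
Net displacement = 79.5 m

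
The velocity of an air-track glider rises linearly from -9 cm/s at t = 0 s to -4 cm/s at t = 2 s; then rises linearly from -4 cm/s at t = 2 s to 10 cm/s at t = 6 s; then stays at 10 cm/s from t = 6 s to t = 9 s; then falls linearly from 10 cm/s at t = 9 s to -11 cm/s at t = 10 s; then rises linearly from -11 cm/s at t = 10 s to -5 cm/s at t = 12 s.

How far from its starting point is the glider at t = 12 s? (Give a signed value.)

12.5 cm

Displacement is the signed area under the v-t curve.
0–2 s: ½(-9 + -4)(2) = -13 cm
2–6 s: ½(-4 + 10)(4) = 12 cm
6–9 s: 10 × 3 = 30 cm
9–10 s: ½(10 + -11)(1) = -0.5 cm
10–12 s: ½(-11 + -5)(2) = -16 cm
Net displacement = 12.5 cm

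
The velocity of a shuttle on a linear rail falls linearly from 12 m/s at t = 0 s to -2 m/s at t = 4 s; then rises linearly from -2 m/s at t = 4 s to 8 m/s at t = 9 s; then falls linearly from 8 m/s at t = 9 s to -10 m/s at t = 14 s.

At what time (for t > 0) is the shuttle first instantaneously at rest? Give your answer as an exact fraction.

v changes sign on 0–4 s (from 12 to -2); the graph is linear there, so v = 0 at t = 0 + (-12)·(4 − 0)/(-2 − 12) = 24/7 s.

t = 24/7 s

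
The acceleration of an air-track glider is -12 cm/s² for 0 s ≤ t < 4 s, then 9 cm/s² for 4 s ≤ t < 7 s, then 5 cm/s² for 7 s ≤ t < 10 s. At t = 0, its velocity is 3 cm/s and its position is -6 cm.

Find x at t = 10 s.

On each constant-a segment, Δv = aΔt and Δx = v₀Δt + ½aΔt²; chain segment to segment.
0–4 s: v starts 3 cm/s; Δx = 3·4 + ½·-12·4² = -84 cm; v ends -45 cm/s.
4–7 s: v starts -45 cm/s; Δx = -45·3 + ½·9·3² = -94.5 cm; v ends -18 cm/s.
7–10 s: v starts -18 cm/s; Δx = -18·3 + ½·5·3² = -31.5 cm; v ends -3 cm/s.
x(10) = -6 + Σ Δx = -216 cm.

-216 cm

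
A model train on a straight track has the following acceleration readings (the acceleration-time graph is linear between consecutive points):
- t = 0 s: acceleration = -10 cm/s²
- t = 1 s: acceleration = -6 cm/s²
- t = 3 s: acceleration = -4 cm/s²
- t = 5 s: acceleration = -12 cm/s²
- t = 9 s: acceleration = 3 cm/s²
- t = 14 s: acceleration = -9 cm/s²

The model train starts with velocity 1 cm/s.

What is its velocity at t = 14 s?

Δv equals the area under the a-t graph; then v = v₀ + Δv.
0–1 s: ½(-10 + -6)(1) = -8 cm/s
1–3 s: ½(-6 + -4)(2) = -10 cm/s
3–5 s: ½(-4 + -12)(2) = -16 cm/s
5–9 s: ½(-12 + 3)(4) = -18 cm/s
9–14 s: ½(3 + -9)(5) = -15 cm/s
Δv = -67 cm/s, so v(14) = 1 + (-67) = -66 cm/s.

-66 cm/s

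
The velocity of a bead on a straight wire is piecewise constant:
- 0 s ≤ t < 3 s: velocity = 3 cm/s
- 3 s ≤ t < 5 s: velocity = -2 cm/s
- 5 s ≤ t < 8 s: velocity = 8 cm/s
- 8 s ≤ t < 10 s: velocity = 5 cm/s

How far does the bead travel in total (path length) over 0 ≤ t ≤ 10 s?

Total distance travelled is ∫|v| dt — sum the magnitudes of each area piece.
0–3 s: |3| × 3 = 9 cm
3–5 s: |-2| × 2 = 4 cm
5–8 s: |8| × 3 = 24 cm
8–10 s: |5| × 2 = 10 cm
Total distance = 47 cm

47 cm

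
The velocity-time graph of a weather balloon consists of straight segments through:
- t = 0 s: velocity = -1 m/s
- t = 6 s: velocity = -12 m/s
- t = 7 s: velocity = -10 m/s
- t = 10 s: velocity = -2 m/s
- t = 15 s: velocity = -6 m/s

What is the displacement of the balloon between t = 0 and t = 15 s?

Displacement is the signed area under the v-t curve.
0–6 s: ½(-1 + -12)(6) = -39 m
6–7 s: ½(-12 + -10)(1) = -11 m
7–10 s: ½(-10 + -2)(3) = -18 m
10–15 s: ½(-2 + -6)(5) = -20 m
Net displacement = -88 m

-88 m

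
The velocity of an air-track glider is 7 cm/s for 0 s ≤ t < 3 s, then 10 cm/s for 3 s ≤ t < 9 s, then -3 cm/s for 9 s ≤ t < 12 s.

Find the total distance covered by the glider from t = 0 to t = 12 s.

90 cm

Distance (not displacement) is the total path length: add the absolute areas under v-t.
0–3 s: |7| × 3 = 21 cm
3–9 s: |10| × 6 = 60 cm
9–12 s: |-3| × 3 = 9 cm
Total distance = 90 cm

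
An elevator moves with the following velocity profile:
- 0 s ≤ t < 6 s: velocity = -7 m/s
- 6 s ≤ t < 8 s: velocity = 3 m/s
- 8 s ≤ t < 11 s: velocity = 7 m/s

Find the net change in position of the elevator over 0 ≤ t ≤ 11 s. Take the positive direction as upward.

Displacement is the signed area under the v-t curve.
0–6 s: -7 × 6 = -42 m
6–8 s: 3 × 2 = 6 m
8–11 s: 7 × 3 = 21 m
Net displacement = -15 m

-15 m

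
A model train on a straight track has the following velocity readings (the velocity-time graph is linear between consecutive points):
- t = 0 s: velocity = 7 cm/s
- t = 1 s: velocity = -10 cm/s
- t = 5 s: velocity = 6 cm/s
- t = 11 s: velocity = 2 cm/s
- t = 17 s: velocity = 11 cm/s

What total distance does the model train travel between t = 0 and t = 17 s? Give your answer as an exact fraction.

Total distance travelled is ∫|v| dt — sum the magnitudes of each area piece.
0–1 s: v = 0 at t = 7/17 s; triangle areas 49/34 + 50/17 = 149/34 cm
1–5 s: v = 0 at t = 3.5 s; triangle areas 12.5 + 4.5 = 17 cm
5–11 s: |½(6 + 2)(6)| = 24 cm
11–17 s: |½(2 + 11)(6)| = 39 cm
Total distance = 2869/34 cm

2869/34 cm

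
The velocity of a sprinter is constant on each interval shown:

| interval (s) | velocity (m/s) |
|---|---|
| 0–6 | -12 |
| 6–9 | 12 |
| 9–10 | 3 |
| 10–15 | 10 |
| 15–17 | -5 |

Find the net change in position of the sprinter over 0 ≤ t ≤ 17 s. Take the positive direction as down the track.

Displacement is the signed area under the v-t curve.
0–6 s: -12 × 6 = -72 m
6–9 s: 12 × 3 = 36 m
9–10 s: 3 × 1 = 3 m
10–15 s: 10 × 5 = 50 m
15–17 s: -5 × 2 = -10 m
Net displacement = 7 m

7 m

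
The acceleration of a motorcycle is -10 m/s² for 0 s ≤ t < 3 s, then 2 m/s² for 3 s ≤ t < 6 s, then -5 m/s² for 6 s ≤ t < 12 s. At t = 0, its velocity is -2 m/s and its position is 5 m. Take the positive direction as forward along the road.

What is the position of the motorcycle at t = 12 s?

-379 m

On each constant-a segment, Δv = aΔt and Δx = v₀Δt + ½aΔt²; chain segment to segment.
0–3 s: v starts -2 m/s; Δx = -2·3 + ½·-10·3² = -51 m; v ends -32 m/s.
3–6 s: v starts -32 m/s; Δx = -32·3 + ½·2·3² = -87 m; v ends -26 m/s.
6–12 s: v starts -26 m/s; Δx = -26·6 + ½·-5·6² = -246 m; v ends -56 m/s.
x(12) = 5 + Σ Δx = -379 m.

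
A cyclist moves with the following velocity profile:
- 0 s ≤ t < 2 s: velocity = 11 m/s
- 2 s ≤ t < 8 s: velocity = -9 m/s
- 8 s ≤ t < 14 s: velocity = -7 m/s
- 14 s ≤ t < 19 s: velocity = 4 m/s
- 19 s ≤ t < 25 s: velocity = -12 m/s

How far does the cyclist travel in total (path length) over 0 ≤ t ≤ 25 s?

210 m

Total distance travelled is ∫|v| dt — sum the magnitudes of each area piece.
0–2 s: |11| × 2 = 22 m
2–8 s: |-9| × 6 = 54 m
8–14 s: |-7| × 6 = 42 m
14–19 s: |4| × 5 = 20 m
19–25 s: |-12| × 6 = 72 m
Total distance = 210 m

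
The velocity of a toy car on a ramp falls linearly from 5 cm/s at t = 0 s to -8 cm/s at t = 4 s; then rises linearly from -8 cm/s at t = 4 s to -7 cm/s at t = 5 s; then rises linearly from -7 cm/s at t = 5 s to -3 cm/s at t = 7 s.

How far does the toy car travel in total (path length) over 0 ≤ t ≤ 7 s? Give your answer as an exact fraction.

Distance (not displacement) is the total path length: add the absolute areas under v-t.
0–4 s: v = 0 at t = 20/13 s; triangle areas 50/13 + 128/13 = 178/13 cm
4–5 s: |½(-8 + -7)(1)| = 7.5 cm
5–7 s: |½(-7 + -3)(2)| = 10 cm
Total distance = 811/26 cm

811/26 cm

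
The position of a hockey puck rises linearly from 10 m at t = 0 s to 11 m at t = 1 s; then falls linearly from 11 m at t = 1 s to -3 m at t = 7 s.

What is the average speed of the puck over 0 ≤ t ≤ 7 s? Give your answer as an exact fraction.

15/7 m/s

Average speed = (total path length)/(elapsed time); on a piecewise-linear x-t graph the path length is Σ|Δx|.
0–1 s: |Δx| = |11 − 10| = 1 m
1–7 s: |Δx| = |-3 − 11| = 14 m
Total path = 15 m; average speed = 15/7 = 15/7 m/s.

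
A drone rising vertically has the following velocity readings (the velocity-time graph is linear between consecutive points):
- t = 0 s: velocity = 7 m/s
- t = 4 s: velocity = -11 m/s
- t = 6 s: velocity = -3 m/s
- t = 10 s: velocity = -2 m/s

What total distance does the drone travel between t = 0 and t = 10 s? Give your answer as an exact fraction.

386/9 m

Distance (not displacement) is the total path length: add the absolute areas under v-t.
0–4 s: v = 0 at t = 14/9 s; triangle areas 49/9 + 121/9 = 170/9 m
4–6 s: |½(-11 + -3)(2)| = 14 m
6–10 s: |½(-3 + -2)(4)| = 10 m
Total distance = 386/9 m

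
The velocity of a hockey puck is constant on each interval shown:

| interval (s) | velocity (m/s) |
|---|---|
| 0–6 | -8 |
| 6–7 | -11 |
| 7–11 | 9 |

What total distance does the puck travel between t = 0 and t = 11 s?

Total distance travelled is ∫|v| dt — sum the magnitudes of each area piece.
0–6 s: |-8| × 6 = 48 m
6–7 s: |-11| × 1 = 11 m
7–11 s: |9| × 4 = 36 m
Total distance = 95 m

95 m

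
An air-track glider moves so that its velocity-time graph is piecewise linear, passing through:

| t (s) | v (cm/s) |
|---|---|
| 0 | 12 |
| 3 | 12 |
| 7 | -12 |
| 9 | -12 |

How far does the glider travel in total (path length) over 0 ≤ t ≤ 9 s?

84 cm

Total distance travelled is ∫|v| dt — sum the magnitudes of each area piece.
0–3 s: |12| × 3 = 36 cm
3–7 s: v = 0 at t = 5 s; triangle areas 12 + 12 = 24 cm
7–9 s: |-12| × 2 = 24 cm
Total distance = 84 cm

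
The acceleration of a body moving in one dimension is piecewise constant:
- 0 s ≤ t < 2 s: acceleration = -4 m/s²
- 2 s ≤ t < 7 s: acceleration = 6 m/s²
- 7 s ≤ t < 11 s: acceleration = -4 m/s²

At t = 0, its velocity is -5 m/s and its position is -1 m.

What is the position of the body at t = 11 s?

27 m

On each constant-a segment, Δv = aΔt and Δx = v₀Δt + ½aΔt²; chain segment to segment.
0–2 s: v starts -5 m/s; Δx = -5·2 + ½·-4·2² = -18 m; v ends -13 m/s.
2–7 s: v starts -13 m/s; Δx = -13·5 + ½·6·5² = 10 m; v ends 17 m/s.
7–11 s: v starts 17 m/s; Δx = 17·4 + ½·-4·4² = 36 m; v ends 1 m/s.
x(11) = -1 + Σ Δx = 27 m.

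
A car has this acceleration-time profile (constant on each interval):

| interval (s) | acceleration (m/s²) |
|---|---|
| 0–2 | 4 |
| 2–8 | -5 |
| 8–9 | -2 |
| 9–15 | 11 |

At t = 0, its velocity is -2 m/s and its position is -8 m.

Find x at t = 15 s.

-41 m

On each constant-a segment, Δv = aΔt and Δx = v₀Δt + ½aΔt²; chain segment to segment.
0–2 s: v starts -2 m/s; Δx = -2·2 + ½·4·2² = 4 m; v ends 6 m/s.
2–8 s: v starts 6 m/s; Δx = 6·6 + ½·-5·6² = -54 m; v ends -24 m/s.
8–9 s: v starts -24 m/s; Δx = -24·1 + ½·-2·1² = -25 m; v ends -26 m/s.
9–15 s: v starts -26 m/s; Δx = -26·6 + ½·11·6² = 42 m; v ends 40 m/s.
x(15) = -8 + Σ Δx = -41 m.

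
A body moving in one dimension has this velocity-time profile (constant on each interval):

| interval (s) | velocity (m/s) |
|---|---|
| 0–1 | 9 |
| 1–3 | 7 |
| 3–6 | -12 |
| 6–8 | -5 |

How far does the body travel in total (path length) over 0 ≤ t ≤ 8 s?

69 m

Distance (not displacement) is the total path length: add the absolute areas under v-t.
0–1 s: |9| × 1 = 9 m
1–3 s: |7| × 2 = 14 m
3–6 s: |-12| × 3 = 36 m
6–8 s: |-5| × 2 = 10 m
Total distance = 69 m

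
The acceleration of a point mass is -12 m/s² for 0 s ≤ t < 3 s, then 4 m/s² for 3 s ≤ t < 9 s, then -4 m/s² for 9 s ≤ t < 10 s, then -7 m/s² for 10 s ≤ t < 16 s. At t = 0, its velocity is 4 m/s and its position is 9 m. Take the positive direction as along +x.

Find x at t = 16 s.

On each constant-a segment, Δv = aΔt and Δx = v₀Δt + ½aΔt²; chain segment to segment.
0–3 s: v starts 4 m/s; Δx = 4·3 + ½·-12·3² = -42 m; v ends -32 m/s.
3–9 s: v starts -32 m/s; Δx = -32·6 + ½·4·6² = -120 m; v ends -8 m/s.
9–10 s: v starts -8 m/s; Δx = -8·1 + ½·-4·1² = -10 m; v ends -12 m/s.
10–16 s: v starts -12 m/s; Δx = -12·6 + ½·-7·6² = -198 m; v ends -54 m/s.
x(16) = 9 + Σ Δx = -361 m.

-361 m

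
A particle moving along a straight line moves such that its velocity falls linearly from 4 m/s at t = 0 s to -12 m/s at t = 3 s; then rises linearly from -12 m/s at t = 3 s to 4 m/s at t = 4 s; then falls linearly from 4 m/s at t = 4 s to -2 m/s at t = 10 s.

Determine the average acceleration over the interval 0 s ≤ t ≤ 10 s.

-0.6 m/s²

Average acceleration = Δv/Δt = (-2 − 4)/(10 − 0) = -0.6 m/s².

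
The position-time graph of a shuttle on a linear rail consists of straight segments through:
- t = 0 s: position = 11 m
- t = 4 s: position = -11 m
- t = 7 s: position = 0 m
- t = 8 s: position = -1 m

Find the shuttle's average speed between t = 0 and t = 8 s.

4.25 m/s

Average speed = (total path length)/(elapsed time); on a piecewise-linear x-t graph the path length is Σ|Δx|.
0–4 s: |Δx| = |-11 − 11| = 22 m
4–7 s: |Δx| = |0 − -11| = 11 m
7–8 s: |Δx| = |-1 − 0| = 1 m
Total path = 34 m; average speed = 34/8 = 4.25 m/s.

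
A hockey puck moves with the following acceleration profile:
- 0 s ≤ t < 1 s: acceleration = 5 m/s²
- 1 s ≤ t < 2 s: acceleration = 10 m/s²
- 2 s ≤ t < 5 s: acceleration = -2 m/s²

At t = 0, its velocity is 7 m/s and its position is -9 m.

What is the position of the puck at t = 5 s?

On each constant-a segment, Δv = aΔt and Δx = v₀Δt + ½aΔt²; chain segment to segment.
0–1 s: v starts 7 m/s; Δx = 7·1 + ½·5·1² = 9.5 m; v ends 12 m/s.
1–2 s: v starts 12 m/s; Δx = 12·1 + ½·10·1² = 17 m; v ends 22 m/s.
2–5 s: v starts 22 m/s; Δx = 22·3 + ½·-2·3² = 57 m; v ends 16 m/s.
x(5) = -9 + Σ Δx = 74.5 m.

74.5 m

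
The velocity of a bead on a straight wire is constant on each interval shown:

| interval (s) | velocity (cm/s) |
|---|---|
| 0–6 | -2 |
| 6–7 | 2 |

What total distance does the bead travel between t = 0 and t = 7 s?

Distance (not displacement) is the total path length: add the absolute areas under v-t.
0–6 s: |-2| × 6 = 12 cm
6–7 s: |2| × 1 = 2 cm
Total distance = 14 cm

14 cm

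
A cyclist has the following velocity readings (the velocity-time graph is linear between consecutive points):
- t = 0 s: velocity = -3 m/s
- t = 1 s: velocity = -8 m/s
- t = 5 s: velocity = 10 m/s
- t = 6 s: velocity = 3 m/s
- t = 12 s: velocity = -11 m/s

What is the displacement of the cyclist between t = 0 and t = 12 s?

Displacement is the signed area under the v-t curve.
0–1 s: ½(-3 + -8)(1) = -5.5 m
1–5 s: ½(-8 + 10)(4) = 4 m
5–6 s: ½(10 + 3)(1) = 6.5 m
6–12 s: ½(3 + -11)(6) = -24 m
Net displacement = -19 m

-19 m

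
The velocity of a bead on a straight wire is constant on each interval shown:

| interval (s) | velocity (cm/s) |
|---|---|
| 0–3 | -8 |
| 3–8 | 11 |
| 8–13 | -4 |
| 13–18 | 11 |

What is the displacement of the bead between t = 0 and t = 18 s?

66 cm

Displacement is the signed area under the v-t curve.
0–3 s: -8 × 3 = -24 cm
3–8 s: 11 × 5 = 55 cm
8–13 s: -4 × 5 = -20 cm
13–18 s: 11 × 5 = 55 cm
Net displacement = 66 cm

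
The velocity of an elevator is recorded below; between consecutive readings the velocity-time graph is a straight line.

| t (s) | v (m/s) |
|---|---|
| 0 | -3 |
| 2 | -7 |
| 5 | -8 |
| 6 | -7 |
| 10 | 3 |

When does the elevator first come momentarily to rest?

v changes sign on 6–10 s (from -7 to 3); the graph is linear there, so v = 0 at t = 6 + (7)·(10 − 6)/(3 − -7) = 8.8 s.

t = 8.8 s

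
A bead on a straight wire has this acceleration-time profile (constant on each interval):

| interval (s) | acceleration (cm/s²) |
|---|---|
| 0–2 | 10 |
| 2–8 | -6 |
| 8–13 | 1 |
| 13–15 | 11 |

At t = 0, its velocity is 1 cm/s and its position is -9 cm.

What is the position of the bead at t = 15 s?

-29.5 cm

On each constant-a segment, Δv = aΔt and Δx = v₀Δt + ½aΔt²; chain segment to segment.
0–2 s: v starts 1 cm/s; Δx = 1·2 + ½·10·2² = 22 cm; v ends 21 cm/s.
2–8 s: v starts 21 cm/s; Δx = 21·6 + ½·-6·6² = 18 cm; v ends -15 cm/s.
8–13 s: v starts -15 cm/s; Δx = -15·5 + ½·1·5² = -62.5 cm; v ends -10 cm/s.
13–15 s: v starts -10 cm/s; Δx = -10·2 + ½·11·2² = 2 cm; v ends 12 cm/s.
x(15) = -9 + Σ Δx = -29.5 cm.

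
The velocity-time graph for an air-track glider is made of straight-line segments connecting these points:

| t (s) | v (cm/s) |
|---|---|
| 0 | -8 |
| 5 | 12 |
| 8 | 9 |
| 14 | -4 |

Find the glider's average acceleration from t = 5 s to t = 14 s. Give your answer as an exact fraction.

Average acceleration = Δv/Δt = (-4 − 12)/(14 − 5) = -16/9 cm/s².

-16/9 cm/s²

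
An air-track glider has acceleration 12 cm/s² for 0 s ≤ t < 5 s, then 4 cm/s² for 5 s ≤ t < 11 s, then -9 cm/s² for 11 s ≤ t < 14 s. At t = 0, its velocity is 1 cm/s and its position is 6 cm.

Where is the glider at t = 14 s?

On each constant-a segment, Δv = aΔt and Δx = v₀Δt + ½aΔt²; chain segment to segment.
0–5 s: v starts 1 cm/s; Δx = 1·5 + ½·12·5² = 155 cm; v ends 61 cm/s.
5–11 s: v starts 61 cm/s; Δx = 61·6 + ½·4·6² = 438 cm; v ends 85 cm/s.
11–14 s: v starts 85 cm/s; Δx = 85·3 + ½·-9·3² = 214.5 cm; v ends 58 cm/s.
x(14) = 6 + Σ Δx = 813.5 cm.

813.5 cm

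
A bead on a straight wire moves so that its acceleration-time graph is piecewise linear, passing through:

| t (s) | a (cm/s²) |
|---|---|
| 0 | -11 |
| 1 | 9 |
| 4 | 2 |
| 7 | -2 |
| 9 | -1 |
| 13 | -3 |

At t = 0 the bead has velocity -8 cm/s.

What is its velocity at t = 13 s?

Δv equals the area under the a-t graph; then v = v₀ + Δv.
0–1 s: ½(-11 + 9)(1) = -1 cm/s
1–4 s: ½(9 + 2)(3) = 16.5 cm/s
4–7 s: ½(2 + -2)(3) = 0 cm/s
7–9 s: ½(-2 + -1)(2) = -3 cm/s
9–13 s: ½(-1 + -3)(4) = -8 cm/s
Δv = 4.5 cm/s, so v(13) = -8 + (4.5) = -3.5 cm/s.

-3.5 cm/s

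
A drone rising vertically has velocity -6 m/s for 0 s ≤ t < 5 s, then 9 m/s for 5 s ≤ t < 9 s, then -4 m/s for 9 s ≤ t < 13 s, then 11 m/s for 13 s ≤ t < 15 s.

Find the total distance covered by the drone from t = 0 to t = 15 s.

104 m

Distance (not displacement) is the total path length: add the absolute areas under v-t.
0–5 s: |-6| × 5 = 30 m
5–9 s: |9| × 4 = 36 m
9–13 s: |-4| × 4 = 16 m
13–15 s: |11| × 2 = 22 m
Total distance = 104 m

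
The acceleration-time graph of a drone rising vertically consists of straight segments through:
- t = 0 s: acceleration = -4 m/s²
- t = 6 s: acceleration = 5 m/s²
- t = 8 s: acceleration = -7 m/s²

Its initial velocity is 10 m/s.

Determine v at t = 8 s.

Δv equals the area under the a-t graph; then v = v₀ + Δv.
0–6 s: ½(-4 + 5)(6) = 3 m/s
6–8 s: ½(5 + -7)(2) = -2 m/s
Δv = 1 m/s, so v(8) = 10 + (1) = 11 m/s.

11 m/s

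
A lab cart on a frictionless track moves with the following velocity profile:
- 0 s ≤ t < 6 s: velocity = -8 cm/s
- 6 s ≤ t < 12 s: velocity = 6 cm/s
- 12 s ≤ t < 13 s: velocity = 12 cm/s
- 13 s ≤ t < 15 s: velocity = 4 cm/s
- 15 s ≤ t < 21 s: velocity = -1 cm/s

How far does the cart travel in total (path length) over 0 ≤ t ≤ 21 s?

110 cm

Total distance travelled is ∫|v| dt — sum the magnitudes of each area piece.
0–6 s: |-8| × 6 = 48 cm
6–12 s: |6| × 6 = 36 cm
12–13 s: |12| × 1 = 12 cm
13–15 s: |4| × 2 = 8 cm
15–21 s: |-1| × 6 = 6 cm
Total distance = 110 cm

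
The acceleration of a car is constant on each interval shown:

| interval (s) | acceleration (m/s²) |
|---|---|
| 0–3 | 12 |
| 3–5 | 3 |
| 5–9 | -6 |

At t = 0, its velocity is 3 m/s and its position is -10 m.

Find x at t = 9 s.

On each constant-a segment, Δv = aΔt and Δx = v₀Δt + ½aΔt²; chain segment to segment.
0–3 s: v starts 3 m/s; Δx = 3·3 + ½·12·3² = 63 m; v ends 39 m/s.
3–5 s: v starts 39 m/s; Δx = 39·2 + ½·3·2² = 84 m; v ends 45 m/s.
5–9 s: v starts 45 m/s; Δx = 45·4 + ½·-6·4² = 132 m; v ends 21 m/s.
x(9) = -10 + Σ Δx = 269 m.

269 m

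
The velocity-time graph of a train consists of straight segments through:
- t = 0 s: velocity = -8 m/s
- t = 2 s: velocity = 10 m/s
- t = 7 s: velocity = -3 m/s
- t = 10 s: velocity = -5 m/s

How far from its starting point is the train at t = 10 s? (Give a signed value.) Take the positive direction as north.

7.5 m

Displacement is the signed area under the v-t curve.
0–2 s: ½(-8 + 10)(2) = 2 m
2–7 s: ½(10 + -3)(5) = 17.5 m
7–10 s: ½(-3 + -5)(3) = -12 m
Net displacement = 7.5 m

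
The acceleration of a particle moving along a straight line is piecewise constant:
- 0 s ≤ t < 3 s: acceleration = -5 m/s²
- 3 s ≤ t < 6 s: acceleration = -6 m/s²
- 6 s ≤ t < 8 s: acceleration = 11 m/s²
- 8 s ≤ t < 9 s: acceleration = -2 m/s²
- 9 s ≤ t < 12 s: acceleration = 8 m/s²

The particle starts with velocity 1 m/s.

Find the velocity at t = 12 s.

Δv equals the area under the a-t graph; then v = v₀ + Δv.
0–3 s: -5 × 3 = -15 m/s
3–6 s: -6 × 3 = -18 m/s
6–8 s: 11 × 2 = 22 m/s
8–9 s: -2 × 1 = -2 m/s
9–12 s: 8 × 3 = 24 m/s
Δv = 11 m/s, so v(12) = 1 + (11) = 12 m/s.

12 m/s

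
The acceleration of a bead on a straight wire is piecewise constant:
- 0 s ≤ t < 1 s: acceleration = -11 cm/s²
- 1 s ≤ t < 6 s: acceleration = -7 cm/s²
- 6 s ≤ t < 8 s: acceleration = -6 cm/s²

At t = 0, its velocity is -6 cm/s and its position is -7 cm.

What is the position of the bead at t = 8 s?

-307 cm

On each constant-a segment, Δv = aΔt and Δx = v₀Δt + ½aΔt²; chain segment to segment.
0–1 s: v starts -6 cm/s; Δx = -6·1 + ½·-11·1² = -11.5 cm; v ends -17 cm/s.
1–6 s: v starts -17 cm/s; Δx = -17·5 + ½·-7·5² = -172.5 cm; v ends -52 cm/s.
6–8 s: v starts -52 cm/s; Δx = -52·2 + ½·-6·2² = -116 cm; v ends -64 cm/s.
x(8) = -7 + Σ Δx = -307 cm.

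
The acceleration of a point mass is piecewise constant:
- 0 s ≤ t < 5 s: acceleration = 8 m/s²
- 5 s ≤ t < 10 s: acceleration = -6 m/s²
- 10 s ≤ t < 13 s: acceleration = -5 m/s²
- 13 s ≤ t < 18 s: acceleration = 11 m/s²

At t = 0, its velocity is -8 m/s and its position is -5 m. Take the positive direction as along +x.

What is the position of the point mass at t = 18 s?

On each constant-a segment, Δv = aΔt and Δx = v₀Δt + ½aΔt²; chain segment to segment.
0–5 s: v starts -8 m/s; Δx = -8·5 + ½·8·5² = 60 m; v ends 32 m/s.
5–10 s: v starts 32 m/s; Δx = 32·5 + ½·-6·5² = 85 m; v ends 2 m/s.
10–13 s: v starts 2 m/s; Δx = 2·3 + ½·-5·3² = -16.5 m; v ends -13 m/s.
13–18 s: v starts -13 m/s; Δx = -13·5 + ½·11·5² = 72.5 m; v ends 42 m/s.
x(18) = -5 + Σ Δx = 196 m.

196 m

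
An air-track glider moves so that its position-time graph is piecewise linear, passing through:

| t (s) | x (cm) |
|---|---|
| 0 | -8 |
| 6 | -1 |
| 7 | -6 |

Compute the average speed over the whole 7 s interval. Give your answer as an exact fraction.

Average speed = (total path length)/(elapsed time); on a piecewise-linear x-t graph the path length is Σ|Δx|.
0–6 s: |Δx| = |-1 − -8| = 7 cm
6–7 s: |Δx| = |-6 − -1| = 5 cm
Total path = 12 cm; average speed = 12/7 = 12/7 cm/s.

12/7 cm/s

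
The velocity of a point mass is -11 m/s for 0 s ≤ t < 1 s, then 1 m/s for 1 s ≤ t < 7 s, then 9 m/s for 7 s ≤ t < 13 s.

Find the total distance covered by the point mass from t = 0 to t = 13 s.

Total distance travelled is ∫|v| dt — sum the magnitudes of each area piece.
0–1 s: |-11| × 1 = 11 m
1–7 s: |1| × 6 = 6 m
7–13 s: |9| × 6 = 54 m
Total distance = 71 m

71 m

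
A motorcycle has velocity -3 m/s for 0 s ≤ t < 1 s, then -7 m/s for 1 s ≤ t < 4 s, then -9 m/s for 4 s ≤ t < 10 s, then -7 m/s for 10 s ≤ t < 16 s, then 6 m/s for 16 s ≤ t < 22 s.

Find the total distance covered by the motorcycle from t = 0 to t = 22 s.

Distance (not displacement) is the total path length: add the absolute areas under v-t.
0–1 s: |-3| × 1 = 3 m
1–4 s: |-7| × 3 = 21 m
4–10 s: |-9| × 6 = 54 m
10–16 s: |-7| × 6 = 42 m
16–22 s: |6| × 6 = 36 m
Total distance = 156 m

156 m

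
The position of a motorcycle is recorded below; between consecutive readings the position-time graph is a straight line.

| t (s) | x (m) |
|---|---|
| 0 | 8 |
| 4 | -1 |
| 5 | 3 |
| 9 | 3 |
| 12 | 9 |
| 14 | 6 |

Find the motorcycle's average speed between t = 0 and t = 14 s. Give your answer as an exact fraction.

Average speed = (total path length)/(elapsed time); on a piecewise-linear x-t graph the path length is Σ|Δx|.
0–4 s: |Δx| = |-1 − 8| = 9 m
4–5 s: |Δx| = |3 − -1| = 4 m
5–9 s: |Δx| = |3 − 3| = 0 m
9–12 s: |Δx| = |9 − 3| = 6 m
12–14 s: |Δx| = |6 − 9| = 3 m
Total path = 22 m; average speed = 22/14 = 11/7 m/s.

11/7 m/s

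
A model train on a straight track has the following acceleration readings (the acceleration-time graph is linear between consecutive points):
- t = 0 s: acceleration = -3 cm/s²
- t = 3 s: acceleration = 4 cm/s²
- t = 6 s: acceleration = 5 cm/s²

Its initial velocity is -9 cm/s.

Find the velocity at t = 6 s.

6 cm/s

Δv equals the area under the a-t graph; then v = v₀ + Δv.
0–3 s: ½(-3 + 4)(3) = 1.5 cm/s
3–6 s: ½(4 + 5)(3) = 13.5 cm/s
Δv = 15 cm/s, so v(6) = -9 + (15) = 6 cm/s.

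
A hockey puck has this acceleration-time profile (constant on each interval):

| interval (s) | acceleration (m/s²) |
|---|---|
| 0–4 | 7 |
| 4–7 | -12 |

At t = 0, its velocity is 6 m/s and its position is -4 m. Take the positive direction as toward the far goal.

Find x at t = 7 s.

On each constant-a segment, Δv = aΔt and Δx = v₀Δt + ½aΔt²; chain segment to segment.
0–4 s: v starts 6 m/s; Δx = 6·4 + ½·7·4² = 80 m; v ends 34 m/s.
4–7 s: v starts 34 m/s; Δx = 34·3 + ½·-12·3² = 48 m; v ends -2 m/s.
x(7) = -4 + Σ Δx = 124 m.

124 m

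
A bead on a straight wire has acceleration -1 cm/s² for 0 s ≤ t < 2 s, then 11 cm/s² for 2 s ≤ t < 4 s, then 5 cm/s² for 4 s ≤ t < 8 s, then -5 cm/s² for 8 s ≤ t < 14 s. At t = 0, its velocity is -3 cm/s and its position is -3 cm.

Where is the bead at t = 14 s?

On each constant-a segment, Δv = aΔt and Δx = v₀Δt + ½aΔt²; chain segment to segment.
0–2 s: v starts -3 cm/s; Δx = -3·2 + ½·-1·2² = -8 cm; v ends -5 cm/s.
2–4 s: v starts -5 cm/s; Δx = -5·2 + ½·11·2² = 12 cm; v ends 17 cm/s.
4–8 s: v starts 17 cm/s; Δx = 17·4 + ½·5·4² = 108 cm; v ends 37 cm/s.
8–14 s: v starts 37 cm/s; Δx = 37·6 + ½·-5·6² = 132 cm; v ends 7 cm/s.
x(14) = -3 + Σ Δx = 241 cm.

241 cm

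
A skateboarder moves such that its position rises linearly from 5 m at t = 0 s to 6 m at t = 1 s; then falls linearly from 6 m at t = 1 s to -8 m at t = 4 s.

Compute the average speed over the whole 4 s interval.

Average speed = (total path length)/(elapsed time); on a piecewise-linear x-t graph the path length is Σ|Δx|.
0–1 s: |Δx| = |6 − 5| = 1 m
1–4 s: |Δx| = |-8 − 6| = 14 m
Total path = 15 m; average speed = 15/4 = 3.75 m/s.

3.75 m/s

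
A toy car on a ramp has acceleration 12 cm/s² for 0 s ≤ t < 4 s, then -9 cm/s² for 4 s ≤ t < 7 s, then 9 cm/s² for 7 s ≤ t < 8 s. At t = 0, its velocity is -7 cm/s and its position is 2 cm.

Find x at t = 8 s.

On each constant-a segment, Δv = aΔt and Δx = v₀Δt + ½aΔt²; chain segment to segment.
0–4 s: v starts -7 cm/s; Δx = -7·4 + ½·12·4² = 68 cm; v ends 41 cm/s.
4–7 s: v starts 41 cm/s; Δx = 41·3 + ½·-9·3² = 82.5 cm; v ends 14 cm/s.
7–8 s: v starts 14 cm/s; Δx = 14·1 + ½·9·1² = 18.5 cm; v ends 23 cm/s.
x(8) = 2 + Σ Δx = 171 cm.

171 cm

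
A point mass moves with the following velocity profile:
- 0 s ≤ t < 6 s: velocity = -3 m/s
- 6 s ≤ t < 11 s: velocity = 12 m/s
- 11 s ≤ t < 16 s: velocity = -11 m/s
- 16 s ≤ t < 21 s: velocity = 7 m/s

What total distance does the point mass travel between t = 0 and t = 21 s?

Distance (not displacement) is the total path length: add the absolute areas under v-t.
0–6 s: |-3| × 6 = 18 m
6–11 s: |12| × 5 = 60 m
11–16 s: |-11| × 5 = 55 m
16–21 s: |7| × 5 = 35 m
Total distance = 168 m

168 m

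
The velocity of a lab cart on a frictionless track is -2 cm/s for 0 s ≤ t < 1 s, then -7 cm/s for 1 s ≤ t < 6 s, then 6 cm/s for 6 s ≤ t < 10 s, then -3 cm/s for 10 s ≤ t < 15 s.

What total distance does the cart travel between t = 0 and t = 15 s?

76 cm

Distance (not displacement) is the total path length: add the absolute areas under v-t.
0–1 s: |-2| × 1 = 2 cm
1–6 s: |-7| × 5 = 35 cm
6–10 s: |6| × 4 = 24 cm
10–15 s: |-3| × 5 = 15 cm
Total distance = 76 cm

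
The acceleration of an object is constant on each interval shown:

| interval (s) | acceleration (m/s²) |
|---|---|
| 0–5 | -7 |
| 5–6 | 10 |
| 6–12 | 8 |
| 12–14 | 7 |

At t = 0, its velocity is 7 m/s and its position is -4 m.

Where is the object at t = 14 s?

30.5 m

On each constant-a segment, Δv = aΔt and Δx = v₀Δt + ½aΔt²; chain segment to segment.
0–5 s: v starts 7 m/s; Δx = 7·5 + ½·-7·5² = -52.5 m; v ends -28 m/s.
5–6 s: v starts -28 m/s; Δx = -28·1 + ½·10·1² = -23 m; v ends -18 m/s.
6–12 s: v starts -18 m/s; Δx = -18·6 + ½·8·6² = 36 m; v ends 30 m/s.
12–14 s: v starts 30 m/s; Δx = 30·2 + ½·7·2² = 74 m; v ends 44 m/s.
x(14) = -4 + Σ Δx = 30.5 m.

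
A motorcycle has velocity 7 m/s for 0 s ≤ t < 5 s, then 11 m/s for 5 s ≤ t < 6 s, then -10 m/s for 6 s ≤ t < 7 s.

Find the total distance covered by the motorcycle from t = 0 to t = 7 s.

Distance (not displacement) is the total path length: add the absolute areas under v-t.
0–5 s: |7| × 5 = 35 m
5–6 s: |11| × 1 = 11 m
6–7 s: |-10| × 1 = 10 m
Total distance = 56 m

56 m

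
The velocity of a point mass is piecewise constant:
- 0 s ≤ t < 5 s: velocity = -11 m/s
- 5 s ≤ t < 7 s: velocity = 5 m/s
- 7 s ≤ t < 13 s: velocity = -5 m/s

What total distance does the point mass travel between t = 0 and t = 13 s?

95 m

Distance (not displacement) is the total path length: add the absolute areas under v-t.
0–5 s: |-11| × 5 = 55 m
5–7 s: |5| × 2 = 10 m
7–13 s: |-5| × 6 = 30 m
Total distance = 95 m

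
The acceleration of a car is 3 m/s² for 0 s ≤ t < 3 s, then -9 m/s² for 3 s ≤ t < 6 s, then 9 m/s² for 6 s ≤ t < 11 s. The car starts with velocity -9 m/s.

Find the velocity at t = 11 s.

18 m/s

Δv equals the area under the a-t graph; then v = v₀ + Δv.
0–3 s: 3 × 3 = 9 m/s
3–6 s: -9 × 3 = -27 m/s
6–11 s: 9 × 5 = 45 m/s
Δv = 27 m/s, so v(11) = -9 + (27) = 18 m/s.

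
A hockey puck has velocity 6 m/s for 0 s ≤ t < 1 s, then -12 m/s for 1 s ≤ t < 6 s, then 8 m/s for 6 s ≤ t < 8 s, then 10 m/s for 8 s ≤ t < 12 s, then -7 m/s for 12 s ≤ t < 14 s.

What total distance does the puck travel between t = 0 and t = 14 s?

136 m

Total distance travelled is ∫|v| dt — sum the magnitudes of each area piece.
0–1 s: |6| × 1 = 6 m
1–6 s: |-12| × 5 = 60 m
6–8 s: |8| × 2 = 16 m
8–12 s: |10| × 4 = 40 m
12–14 s: |-7| × 2 = 14 m
Total distance = 136 m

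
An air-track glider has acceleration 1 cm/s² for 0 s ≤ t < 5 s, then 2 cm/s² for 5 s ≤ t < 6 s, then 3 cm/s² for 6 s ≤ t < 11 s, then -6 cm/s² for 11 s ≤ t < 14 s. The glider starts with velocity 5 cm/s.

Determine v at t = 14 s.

Δv equals the area under the a-t graph; then v = v₀ + Δv.
0–5 s: 1 × 5 = 5 cm/s
5–6 s: 2 × 1 = 2 cm/s
6–11 s: 3 × 5 = 15 cm/s
11–14 s: -6 × 3 = -18 cm/s
Δv = 4 cm/s, so v(14) = 5 + (4) = 9 cm/s.

9 cm/s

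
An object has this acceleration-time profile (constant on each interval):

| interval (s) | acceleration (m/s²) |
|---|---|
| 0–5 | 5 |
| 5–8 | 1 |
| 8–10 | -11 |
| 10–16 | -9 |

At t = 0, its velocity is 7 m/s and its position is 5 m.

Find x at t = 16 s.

On each constant-a segment, Δv = aΔt and Δx = v₀Δt + ½aΔt²; chain segment to segment.
0–5 s: v starts 7 m/s; Δx = 7·5 + ½·5·5² = 97.5 m; v ends 32 m/s.
5–8 s: v starts 32 m/s; Δx = 32·3 + ½·1·3² = 100.5 m; v ends 35 m/s.
8–10 s: v starts 35 m/s; Δx = 35·2 + ½·-11·2² = 48 m; v ends 13 m/s.
10–16 s: v starts 13 m/s; Δx = 13·6 + ½·-9·6² = -84 m; v ends -41 m/s.
x(16) = 5 + Σ Δx = 167 m.

167 m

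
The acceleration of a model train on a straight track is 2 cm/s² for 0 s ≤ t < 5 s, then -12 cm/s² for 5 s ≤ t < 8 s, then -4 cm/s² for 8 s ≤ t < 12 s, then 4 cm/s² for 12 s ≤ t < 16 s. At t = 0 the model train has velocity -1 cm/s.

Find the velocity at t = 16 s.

Δv equals the area under the a-t graph; then v = v₀ + Δv.
0–5 s: 2 × 5 = 10 cm/s
5–8 s: -12 × 3 = -36 cm/s
8–12 s: -4 × 4 = -16 cm/s
12–16 s: 4 × 4 = 16 cm/s
Δv = -26 cm/s, so v(16) = -1 + (-26) = -27 cm/s.

-27 cm/s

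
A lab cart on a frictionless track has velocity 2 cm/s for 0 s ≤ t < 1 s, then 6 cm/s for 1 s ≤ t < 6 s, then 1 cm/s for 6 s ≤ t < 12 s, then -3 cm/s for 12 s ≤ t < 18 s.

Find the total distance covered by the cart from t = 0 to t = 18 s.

Distance (not displacement) is the total path length: add the absolute areas under v-t.
0–1 s: |2| × 1 = 2 cm
1–6 s: |6| × 5 = 30 cm
6–12 s: |1| × 6 = 6 cm
12–18 s: |-3| × 6 = 18 cm
Total distance = 56 cm

56 cm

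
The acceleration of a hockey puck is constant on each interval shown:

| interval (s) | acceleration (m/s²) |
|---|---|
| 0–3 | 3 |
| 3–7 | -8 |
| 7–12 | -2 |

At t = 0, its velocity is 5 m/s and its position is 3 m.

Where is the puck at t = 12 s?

-91.5 m

On each constant-a segment, Δv = aΔt and Δx = v₀Δt + ½aΔt²; chain segment to segment.
0–3 s: v starts 5 m/s; Δx = 5·3 + ½·3·3² = 28.5 m; v ends 14 m/s.
3–7 s: v starts 14 m/s; Δx = 14·4 + ½·-8·4² = -8 m; v ends -18 m/s.
7–12 s: v starts -18 m/s; Δx = -18·5 + ½·-2·5² = -115 m; v ends -28 m/s.
x(12) = 3 + Σ Δx = -91.5 m.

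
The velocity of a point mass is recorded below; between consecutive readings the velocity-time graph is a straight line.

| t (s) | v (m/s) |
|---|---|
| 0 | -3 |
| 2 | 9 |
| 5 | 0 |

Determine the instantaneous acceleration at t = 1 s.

Acceleration is the slope of the v-t graph on 0–2 s: (9 − -3)/(2 − 0) = 6 m/s².

6 m/s²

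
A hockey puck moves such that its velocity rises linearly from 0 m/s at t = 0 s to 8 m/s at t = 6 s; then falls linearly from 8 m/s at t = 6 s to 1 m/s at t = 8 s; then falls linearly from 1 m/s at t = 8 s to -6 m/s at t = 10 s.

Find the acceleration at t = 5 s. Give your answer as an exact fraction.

Acceleration is the slope of the v-t graph on 0–6 s: (8 − 0)/(6 − 0) = 4/3 m/s².

4/3 m/s²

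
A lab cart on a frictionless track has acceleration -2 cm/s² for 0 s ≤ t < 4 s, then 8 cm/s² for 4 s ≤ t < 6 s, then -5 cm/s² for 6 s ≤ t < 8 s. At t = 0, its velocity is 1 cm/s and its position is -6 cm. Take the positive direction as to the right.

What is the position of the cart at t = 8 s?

-8 cm

On each constant-a segment, Δv = aΔt and Δx = v₀Δt + ½aΔt²; chain segment to segment.
0–4 s: v starts 1 cm/s; Δx = 1·4 + ½·-2·4² = -12 cm; v ends -7 cm/s.
4–6 s: v starts -7 cm/s; Δx = -7·2 + ½·8·2² = 2 cm; v ends 9 cm/s.
6–8 s: v starts 9 cm/s; Δx = 9·2 + ½·-5·2² = 8 cm; v ends -1 cm/s.
x(8) = -6 + Σ Δx = -8 cm.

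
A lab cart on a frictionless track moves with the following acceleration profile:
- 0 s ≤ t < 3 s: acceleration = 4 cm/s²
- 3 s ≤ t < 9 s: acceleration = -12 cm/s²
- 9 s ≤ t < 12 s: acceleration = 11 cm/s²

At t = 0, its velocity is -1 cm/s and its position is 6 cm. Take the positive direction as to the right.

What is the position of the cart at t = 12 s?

-262.5 cm

On each constant-a segment, Δv = aΔt and Δx = v₀Δt + ½aΔt²; chain segment to segment.
0–3 s: v starts -1 cm/s; Δx = -1·3 + ½·4·3² = 15 cm; v ends 11 cm/s.
3–9 s: v starts 11 cm/s; Δx = 11·6 + ½·-12·6² = -150 cm; v ends -61 cm/s.
9–12 s: v starts -61 cm/s; Δx = -61·3 + ½·11·3² = -133.5 cm; v ends -28 cm/s.
x(12) = 6 + Σ Δx = -262.5 cm.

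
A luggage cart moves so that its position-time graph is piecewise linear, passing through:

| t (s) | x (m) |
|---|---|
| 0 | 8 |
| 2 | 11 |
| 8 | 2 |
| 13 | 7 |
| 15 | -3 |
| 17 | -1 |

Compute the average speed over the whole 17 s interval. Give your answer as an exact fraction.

29/17 m/s

Average speed = (total path length)/(elapsed time); on a piecewise-linear x-t graph the path length is Σ|Δx|.
0–2 s: |Δx| = |11 − 8| = 3 m
2–8 s: |Δx| = |2 − 11| = 9 m
8–13 s: |Δx| = |7 − 2| = 5 m
13–15 s: |Δx| = |-3 − 7| = 10 m
15–17 s: |Δx| = |-1 − -3| = 2 m
Total path = 29 m; average speed = 29/17 = 29/17 m/s.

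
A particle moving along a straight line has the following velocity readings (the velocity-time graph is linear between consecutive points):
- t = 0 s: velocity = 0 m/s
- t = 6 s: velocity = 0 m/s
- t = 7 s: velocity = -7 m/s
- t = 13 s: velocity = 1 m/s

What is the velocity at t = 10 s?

On 7–13 s the graph is linear from -7 to 1 m/s: v(10) = -7 + (1 − -7)·(10 − 7)/(13 − 7) = -3 m/s.

-3 m/s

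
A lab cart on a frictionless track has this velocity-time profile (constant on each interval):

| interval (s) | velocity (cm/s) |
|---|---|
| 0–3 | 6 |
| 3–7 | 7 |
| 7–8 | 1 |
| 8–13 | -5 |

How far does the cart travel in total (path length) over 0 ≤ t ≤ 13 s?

72 cm

Distance (not displacement) is the total path length: add the absolute areas under v-t.
0–3 s: |6| × 3 = 18 cm
3–7 s: |7| × 4 = 28 cm
7–8 s: |1| × 1 = 1 cm
8–13 s: |-5| × 5 = 25 cm
Total distance = 72 cm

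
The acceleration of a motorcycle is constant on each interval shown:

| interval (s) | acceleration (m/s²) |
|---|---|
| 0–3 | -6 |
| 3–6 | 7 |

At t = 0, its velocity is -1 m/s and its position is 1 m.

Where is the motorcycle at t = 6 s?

-54.5 m

On each constant-a segment, Δv = aΔt and Δx = v₀Δt + ½aΔt²; chain segment to segment.
0–3 s: v starts -1 m/s; Δx = -1·3 + ½·-6·3² = -30 m; v ends -19 m/s.
3–6 s: v starts -19 m/s; Δx = -19·3 + ½·7·3² = -25.5 m; v ends 2 m/s.
x(6) = 1 + Σ Δx = -54.5 m.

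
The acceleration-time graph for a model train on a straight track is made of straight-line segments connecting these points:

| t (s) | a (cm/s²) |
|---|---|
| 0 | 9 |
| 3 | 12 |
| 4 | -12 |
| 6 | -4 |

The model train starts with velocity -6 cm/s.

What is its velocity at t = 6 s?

Δv equals the area under the a-t graph; then v = v₀ + Δv.
0–3 s: ½(9 + 12)(3) = 31.5 cm/s
3–4 s: ½(12 + -12)(1) = 0 cm/s
4–6 s: ½(-12 + -4)(2) = -16 cm/s
Δv = 15.5 cm/s, so v(6) = -6 + (15.5) = 9.5 cm/s.

9.5 cm/s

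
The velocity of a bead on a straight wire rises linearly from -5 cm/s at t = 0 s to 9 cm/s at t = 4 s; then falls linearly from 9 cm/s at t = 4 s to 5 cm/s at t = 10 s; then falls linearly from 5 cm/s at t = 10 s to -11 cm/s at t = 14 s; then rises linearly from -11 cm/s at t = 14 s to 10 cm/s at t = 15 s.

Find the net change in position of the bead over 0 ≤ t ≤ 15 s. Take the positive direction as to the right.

37.5 cm

Displacement is the signed area under the v-t curve.
0–4 s: ½(-5 + 9)(4) = 8 cm
4–10 s: ½(9 + 5)(6) = 42 cm
10–14 s: ½(5 + -11)(4) = -12 cm
14–15 s: ½(-11 + 10)(1) = -0.5 cm
Net displacement = 37.5 cm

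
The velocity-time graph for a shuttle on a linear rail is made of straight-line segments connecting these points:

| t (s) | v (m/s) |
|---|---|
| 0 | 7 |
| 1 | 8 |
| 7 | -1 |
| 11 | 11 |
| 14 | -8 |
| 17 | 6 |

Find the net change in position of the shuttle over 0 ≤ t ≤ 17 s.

Net displacement equals the area under the velocity-time graph (areas below the axis count negative).
0–1 s: ½(7 + 8)(1) = 7.5 m
1–7 s: ½(8 + -1)(6) = 21 m
7–11 s: ½(-1 + 11)(4) = 20 m
11–14 s: ½(11 + -8)(3) = 4.5 m
14–17 s: ½(-8 + 6)(3) = -3 m
Net displacement = 50 m

50 m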